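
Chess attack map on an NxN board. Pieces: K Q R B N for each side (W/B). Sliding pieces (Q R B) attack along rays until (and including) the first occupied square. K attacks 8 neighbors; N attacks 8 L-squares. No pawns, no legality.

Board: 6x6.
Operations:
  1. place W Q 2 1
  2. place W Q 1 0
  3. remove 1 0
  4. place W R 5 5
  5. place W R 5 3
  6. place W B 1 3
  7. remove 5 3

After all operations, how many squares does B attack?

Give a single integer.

Op 1: place WQ@(2,1)
Op 2: place WQ@(1,0)
Op 3: remove (1,0)
Op 4: place WR@(5,5)
Op 5: place WR@(5,3)
Op 6: place WB@(1,3)
Op 7: remove (5,3)
Per-piece attacks for B:
Union (0 distinct): (none)

Answer: 0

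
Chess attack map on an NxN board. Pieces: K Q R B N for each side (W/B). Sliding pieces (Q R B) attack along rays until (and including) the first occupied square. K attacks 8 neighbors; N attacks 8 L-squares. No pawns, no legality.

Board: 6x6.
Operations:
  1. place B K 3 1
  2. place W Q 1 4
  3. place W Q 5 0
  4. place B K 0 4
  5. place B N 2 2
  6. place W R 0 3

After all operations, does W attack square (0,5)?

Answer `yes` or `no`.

Answer: yes

Derivation:
Op 1: place BK@(3,1)
Op 2: place WQ@(1,4)
Op 3: place WQ@(5,0)
Op 4: place BK@(0,4)
Op 5: place BN@(2,2)
Op 6: place WR@(0,3)
Per-piece attacks for W:
  WR@(0,3): attacks (0,4) (0,2) (0,1) (0,0) (1,3) (2,3) (3,3) (4,3) (5,3) [ray(0,1) blocked at (0,4)]
  WQ@(1,4): attacks (1,5) (1,3) (1,2) (1,1) (1,0) (2,4) (3,4) (4,4) (5,4) (0,4) (2,5) (2,3) (3,2) (4,1) (5,0) (0,5) (0,3) [ray(-1,0) blocked at (0,4); ray(1,-1) blocked at (5,0); ray(-1,-1) blocked at (0,3)]
  WQ@(5,0): attacks (5,1) (5,2) (5,3) (5,4) (5,5) (4,0) (3,0) (2,0) (1,0) (0,0) (4,1) (3,2) (2,3) (1,4) [ray(-1,1) blocked at (1,4)]
W attacks (0,5): yes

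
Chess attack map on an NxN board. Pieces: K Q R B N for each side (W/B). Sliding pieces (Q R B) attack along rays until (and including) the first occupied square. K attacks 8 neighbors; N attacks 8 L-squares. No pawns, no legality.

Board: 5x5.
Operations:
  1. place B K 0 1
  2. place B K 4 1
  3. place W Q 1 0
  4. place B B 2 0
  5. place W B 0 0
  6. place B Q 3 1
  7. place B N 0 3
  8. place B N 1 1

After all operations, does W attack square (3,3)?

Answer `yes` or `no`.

Op 1: place BK@(0,1)
Op 2: place BK@(4,1)
Op 3: place WQ@(1,0)
Op 4: place BB@(2,0)
Op 5: place WB@(0,0)
Op 6: place BQ@(3,1)
Op 7: place BN@(0,3)
Op 8: place BN@(1,1)
Per-piece attacks for W:
  WB@(0,0): attacks (1,1) [ray(1,1) blocked at (1,1)]
  WQ@(1,0): attacks (1,1) (2,0) (0,0) (2,1) (3,2) (4,3) (0,1) [ray(0,1) blocked at (1,1); ray(1,0) blocked at (2,0); ray(-1,0) blocked at (0,0); ray(-1,1) blocked at (0,1)]
W attacks (3,3): no

Answer: no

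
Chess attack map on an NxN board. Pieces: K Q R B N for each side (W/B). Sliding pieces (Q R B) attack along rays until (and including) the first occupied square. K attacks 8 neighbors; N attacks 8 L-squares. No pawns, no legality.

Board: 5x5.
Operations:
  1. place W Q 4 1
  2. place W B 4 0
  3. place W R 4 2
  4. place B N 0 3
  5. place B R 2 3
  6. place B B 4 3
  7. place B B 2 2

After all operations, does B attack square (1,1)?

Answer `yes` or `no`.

Answer: yes

Derivation:
Op 1: place WQ@(4,1)
Op 2: place WB@(4,0)
Op 3: place WR@(4,2)
Op 4: place BN@(0,3)
Op 5: place BR@(2,3)
Op 6: place BB@(4,3)
Op 7: place BB@(2,2)
Per-piece attacks for B:
  BN@(0,3): attacks (2,4) (1,1) (2,2)
  BB@(2,2): attacks (3,3) (4,4) (3,1) (4,0) (1,3) (0,4) (1,1) (0,0) [ray(1,-1) blocked at (4,0)]
  BR@(2,3): attacks (2,4) (2,2) (3,3) (4,3) (1,3) (0,3) [ray(0,-1) blocked at (2,2); ray(1,0) blocked at (4,3); ray(-1,0) blocked at (0,3)]
  BB@(4,3): attacks (3,4) (3,2) (2,1) (1,0)
B attacks (1,1): yes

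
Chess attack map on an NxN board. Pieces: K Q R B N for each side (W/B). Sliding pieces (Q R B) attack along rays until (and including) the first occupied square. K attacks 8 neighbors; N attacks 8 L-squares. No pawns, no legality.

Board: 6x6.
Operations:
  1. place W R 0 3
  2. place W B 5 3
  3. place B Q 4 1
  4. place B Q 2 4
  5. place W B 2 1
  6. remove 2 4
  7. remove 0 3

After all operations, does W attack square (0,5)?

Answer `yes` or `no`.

Op 1: place WR@(0,3)
Op 2: place WB@(5,3)
Op 3: place BQ@(4,1)
Op 4: place BQ@(2,4)
Op 5: place WB@(2,1)
Op 6: remove (2,4)
Op 7: remove (0,3)
Per-piece attacks for W:
  WB@(2,1): attacks (3,2) (4,3) (5,4) (3,0) (1,2) (0,3) (1,0)
  WB@(5,3): attacks (4,4) (3,5) (4,2) (3,1) (2,0)
W attacks (0,5): no

Answer: no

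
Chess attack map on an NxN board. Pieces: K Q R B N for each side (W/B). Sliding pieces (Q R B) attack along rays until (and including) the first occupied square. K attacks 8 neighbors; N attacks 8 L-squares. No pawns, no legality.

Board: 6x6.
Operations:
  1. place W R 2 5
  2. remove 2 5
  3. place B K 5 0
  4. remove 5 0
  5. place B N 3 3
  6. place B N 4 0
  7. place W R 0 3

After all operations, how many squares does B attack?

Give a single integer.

Op 1: place WR@(2,5)
Op 2: remove (2,5)
Op 3: place BK@(5,0)
Op 4: remove (5,0)
Op 5: place BN@(3,3)
Op 6: place BN@(4,0)
Op 7: place WR@(0,3)
Per-piece attacks for B:
  BN@(3,3): attacks (4,5) (5,4) (2,5) (1,4) (4,1) (5,2) (2,1) (1,2)
  BN@(4,0): attacks (5,2) (3,2) (2,1)
Union (9 distinct): (1,2) (1,4) (2,1) (2,5) (3,2) (4,1) (4,5) (5,2) (5,4)

Answer: 9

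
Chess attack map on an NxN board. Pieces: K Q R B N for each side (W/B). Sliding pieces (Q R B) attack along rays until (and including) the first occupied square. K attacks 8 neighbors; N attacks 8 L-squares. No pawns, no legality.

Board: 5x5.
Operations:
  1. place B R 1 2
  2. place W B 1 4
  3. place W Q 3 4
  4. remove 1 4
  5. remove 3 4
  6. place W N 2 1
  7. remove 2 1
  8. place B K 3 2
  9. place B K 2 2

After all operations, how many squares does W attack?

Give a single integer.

Op 1: place BR@(1,2)
Op 2: place WB@(1,4)
Op 3: place WQ@(3,4)
Op 4: remove (1,4)
Op 5: remove (3,4)
Op 6: place WN@(2,1)
Op 7: remove (2,1)
Op 8: place BK@(3,2)
Op 9: place BK@(2,2)
Per-piece attacks for W:
Union (0 distinct): (none)

Answer: 0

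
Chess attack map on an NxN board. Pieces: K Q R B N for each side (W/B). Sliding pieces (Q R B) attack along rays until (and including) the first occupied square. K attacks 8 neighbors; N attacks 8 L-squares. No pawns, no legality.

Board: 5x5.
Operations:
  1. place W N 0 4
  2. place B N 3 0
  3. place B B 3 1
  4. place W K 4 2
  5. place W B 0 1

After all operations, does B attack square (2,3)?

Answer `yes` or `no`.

Answer: no

Derivation:
Op 1: place WN@(0,4)
Op 2: place BN@(3,0)
Op 3: place BB@(3,1)
Op 4: place WK@(4,2)
Op 5: place WB@(0,1)
Per-piece attacks for B:
  BN@(3,0): attacks (4,2) (2,2) (1,1)
  BB@(3,1): attacks (4,2) (4,0) (2,2) (1,3) (0,4) (2,0) [ray(1,1) blocked at (4,2); ray(-1,1) blocked at (0,4)]
B attacks (2,3): no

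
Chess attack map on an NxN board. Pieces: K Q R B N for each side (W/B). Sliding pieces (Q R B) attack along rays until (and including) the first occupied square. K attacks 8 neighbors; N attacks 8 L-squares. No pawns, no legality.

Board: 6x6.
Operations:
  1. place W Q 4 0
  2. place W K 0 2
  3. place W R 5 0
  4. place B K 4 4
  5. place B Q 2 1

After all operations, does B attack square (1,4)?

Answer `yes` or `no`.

Op 1: place WQ@(4,0)
Op 2: place WK@(0,2)
Op 3: place WR@(5,0)
Op 4: place BK@(4,4)
Op 5: place BQ@(2,1)
Per-piece attacks for B:
  BQ@(2,1): attacks (2,2) (2,3) (2,4) (2,5) (2,0) (3,1) (4,1) (5,1) (1,1) (0,1) (3,2) (4,3) (5,4) (3,0) (1,2) (0,3) (1,0)
  BK@(4,4): attacks (4,5) (4,3) (5,4) (3,4) (5,5) (5,3) (3,5) (3,3)
B attacks (1,4): no

Answer: no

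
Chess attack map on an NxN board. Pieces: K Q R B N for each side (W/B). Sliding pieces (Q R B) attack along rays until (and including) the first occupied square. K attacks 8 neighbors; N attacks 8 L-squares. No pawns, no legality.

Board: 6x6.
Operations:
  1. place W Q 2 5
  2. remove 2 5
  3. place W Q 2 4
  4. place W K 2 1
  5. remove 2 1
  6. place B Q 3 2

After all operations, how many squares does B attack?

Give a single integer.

Answer: 19

Derivation:
Op 1: place WQ@(2,5)
Op 2: remove (2,5)
Op 3: place WQ@(2,4)
Op 4: place WK@(2,1)
Op 5: remove (2,1)
Op 6: place BQ@(3,2)
Per-piece attacks for B:
  BQ@(3,2): attacks (3,3) (3,4) (3,5) (3,1) (3,0) (4,2) (5,2) (2,2) (1,2) (0,2) (4,3) (5,4) (4,1) (5,0) (2,3) (1,4) (0,5) (2,1) (1,0)
Union (19 distinct): (0,2) (0,5) (1,0) (1,2) (1,4) (2,1) (2,2) (2,3) (3,0) (3,1) (3,3) (3,4) (3,5) (4,1) (4,2) (4,3) (5,0) (5,2) (5,4)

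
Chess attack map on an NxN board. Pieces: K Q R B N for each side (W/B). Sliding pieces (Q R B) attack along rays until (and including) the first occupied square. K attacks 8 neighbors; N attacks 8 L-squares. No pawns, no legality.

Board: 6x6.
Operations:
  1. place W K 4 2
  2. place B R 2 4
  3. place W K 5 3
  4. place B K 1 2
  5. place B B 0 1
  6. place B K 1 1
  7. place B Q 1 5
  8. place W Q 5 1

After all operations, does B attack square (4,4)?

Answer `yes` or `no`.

Op 1: place WK@(4,2)
Op 2: place BR@(2,4)
Op 3: place WK@(5,3)
Op 4: place BK@(1,2)
Op 5: place BB@(0,1)
Op 6: place BK@(1,1)
Op 7: place BQ@(1,5)
Op 8: place WQ@(5,1)
Per-piece attacks for B:
  BB@(0,1): attacks (1,2) (1,0) [ray(1,1) blocked at (1,2)]
  BK@(1,1): attacks (1,2) (1,0) (2,1) (0,1) (2,2) (2,0) (0,2) (0,0)
  BK@(1,2): attacks (1,3) (1,1) (2,2) (0,2) (2,3) (2,1) (0,3) (0,1)
  BQ@(1,5): attacks (1,4) (1,3) (1,2) (2,5) (3,5) (4,5) (5,5) (0,5) (2,4) (0,4) [ray(0,-1) blocked at (1,2); ray(1,-1) blocked at (2,4)]
  BR@(2,4): attacks (2,5) (2,3) (2,2) (2,1) (2,0) (3,4) (4,4) (5,4) (1,4) (0,4)
B attacks (4,4): yes

Answer: yes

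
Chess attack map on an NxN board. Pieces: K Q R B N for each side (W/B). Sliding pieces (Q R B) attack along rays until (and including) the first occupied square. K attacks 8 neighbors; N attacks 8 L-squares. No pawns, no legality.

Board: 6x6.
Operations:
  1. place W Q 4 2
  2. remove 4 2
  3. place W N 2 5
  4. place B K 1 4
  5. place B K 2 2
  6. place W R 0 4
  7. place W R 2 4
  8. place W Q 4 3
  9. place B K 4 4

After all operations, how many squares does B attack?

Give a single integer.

Op 1: place WQ@(4,2)
Op 2: remove (4,2)
Op 3: place WN@(2,5)
Op 4: place BK@(1,4)
Op 5: place BK@(2,2)
Op 6: place WR@(0,4)
Op 7: place WR@(2,4)
Op 8: place WQ@(4,3)
Op 9: place BK@(4,4)
Per-piece attacks for B:
  BK@(1,4): attacks (1,5) (1,3) (2,4) (0,4) (2,5) (2,3) (0,5) (0,3)
  BK@(2,2): attacks (2,3) (2,1) (3,2) (1,2) (3,3) (3,1) (1,3) (1,1)
  BK@(4,4): attacks (4,5) (4,3) (5,4) (3,4) (5,5) (5,3) (3,5) (3,3)
Union (21 distinct): (0,3) (0,4) (0,5) (1,1) (1,2) (1,3) (1,5) (2,1) (2,3) (2,4) (2,5) (3,1) (3,2) (3,3) (3,4) (3,5) (4,3) (4,5) (5,3) (5,4) (5,5)

Answer: 21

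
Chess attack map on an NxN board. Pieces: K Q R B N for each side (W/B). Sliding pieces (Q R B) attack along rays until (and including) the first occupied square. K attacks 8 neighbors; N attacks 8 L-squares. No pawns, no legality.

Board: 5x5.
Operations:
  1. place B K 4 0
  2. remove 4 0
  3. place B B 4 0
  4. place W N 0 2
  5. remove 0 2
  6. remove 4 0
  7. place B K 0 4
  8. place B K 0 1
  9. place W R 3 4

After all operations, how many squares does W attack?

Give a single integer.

Op 1: place BK@(4,0)
Op 2: remove (4,0)
Op 3: place BB@(4,0)
Op 4: place WN@(0,2)
Op 5: remove (0,2)
Op 6: remove (4,0)
Op 7: place BK@(0,4)
Op 8: place BK@(0,1)
Op 9: place WR@(3,4)
Per-piece attacks for W:
  WR@(3,4): attacks (3,3) (3,2) (3,1) (3,0) (4,4) (2,4) (1,4) (0,4) [ray(-1,0) blocked at (0,4)]
Union (8 distinct): (0,4) (1,4) (2,4) (3,0) (3,1) (3,2) (3,3) (4,4)

Answer: 8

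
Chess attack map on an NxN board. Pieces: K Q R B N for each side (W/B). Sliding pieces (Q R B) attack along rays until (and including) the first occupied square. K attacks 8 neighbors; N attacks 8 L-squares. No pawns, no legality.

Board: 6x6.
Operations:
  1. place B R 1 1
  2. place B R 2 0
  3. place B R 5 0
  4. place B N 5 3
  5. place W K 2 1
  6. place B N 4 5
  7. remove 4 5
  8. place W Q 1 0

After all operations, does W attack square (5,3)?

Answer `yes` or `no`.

Answer: no

Derivation:
Op 1: place BR@(1,1)
Op 2: place BR@(2,0)
Op 3: place BR@(5,0)
Op 4: place BN@(5,3)
Op 5: place WK@(2,1)
Op 6: place BN@(4,5)
Op 7: remove (4,5)
Op 8: place WQ@(1,0)
Per-piece attacks for W:
  WQ@(1,0): attacks (1,1) (2,0) (0,0) (2,1) (0,1) [ray(0,1) blocked at (1,1); ray(1,0) blocked at (2,0); ray(1,1) blocked at (2,1)]
  WK@(2,1): attacks (2,2) (2,0) (3,1) (1,1) (3,2) (3,0) (1,2) (1,0)
W attacks (5,3): no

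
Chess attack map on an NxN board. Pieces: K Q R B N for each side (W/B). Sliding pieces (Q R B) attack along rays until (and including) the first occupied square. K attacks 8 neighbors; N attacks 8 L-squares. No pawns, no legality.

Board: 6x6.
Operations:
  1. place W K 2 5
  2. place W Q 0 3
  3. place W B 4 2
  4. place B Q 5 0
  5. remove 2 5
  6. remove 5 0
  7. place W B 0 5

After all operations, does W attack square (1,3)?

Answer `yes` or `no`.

Op 1: place WK@(2,5)
Op 2: place WQ@(0,3)
Op 3: place WB@(4,2)
Op 4: place BQ@(5,0)
Op 5: remove (2,5)
Op 6: remove (5,0)
Op 7: place WB@(0,5)
Per-piece attacks for W:
  WQ@(0,3): attacks (0,4) (0,5) (0,2) (0,1) (0,0) (1,3) (2,3) (3,3) (4,3) (5,3) (1,4) (2,5) (1,2) (2,1) (3,0) [ray(0,1) blocked at (0,5)]
  WB@(0,5): attacks (1,4) (2,3) (3,2) (4,1) (5,0)
  WB@(4,2): attacks (5,3) (5,1) (3,3) (2,4) (1,5) (3,1) (2,0)
W attacks (1,3): yes

Answer: yes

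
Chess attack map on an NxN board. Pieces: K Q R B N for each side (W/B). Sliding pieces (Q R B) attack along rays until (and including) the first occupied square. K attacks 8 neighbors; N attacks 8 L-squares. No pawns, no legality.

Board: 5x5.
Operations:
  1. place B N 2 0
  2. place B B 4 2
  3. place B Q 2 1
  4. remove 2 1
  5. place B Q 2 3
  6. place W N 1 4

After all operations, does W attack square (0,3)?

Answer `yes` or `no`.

Answer: no

Derivation:
Op 1: place BN@(2,0)
Op 2: place BB@(4,2)
Op 3: place BQ@(2,1)
Op 4: remove (2,1)
Op 5: place BQ@(2,3)
Op 6: place WN@(1,4)
Per-piece attacks for W:
  WN@(1,4): attacks (2,2) (3,3) (0,2)
W attacks (0,3): no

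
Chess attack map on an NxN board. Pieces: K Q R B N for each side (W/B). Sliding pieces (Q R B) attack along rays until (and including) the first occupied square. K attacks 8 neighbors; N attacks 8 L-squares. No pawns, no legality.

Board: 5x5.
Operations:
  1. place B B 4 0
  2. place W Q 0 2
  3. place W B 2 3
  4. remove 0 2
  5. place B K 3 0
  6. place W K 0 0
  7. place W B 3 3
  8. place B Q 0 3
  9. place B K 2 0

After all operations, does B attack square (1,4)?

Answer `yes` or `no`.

Op 1: place BB@(4,0)
Op 2: place WQ@(0,2)
Op 3: place WB@(2,3)
Op 4: remove (0,2)
Op 5: place BK@(3,0)
Op 6: place WK@(0,0)
Op 7: place WB@(3,3)
Op 8: place BQ@(0,3)
Op 9: place BK@(2,0)
Per-piece attacks for B:
  BQ@(0,3): attacks (0,4) (0,2) (0,1) (0,0) (1,3) (2,3) (1,4) (1,2) (2,1) (3,0) [ray(0,-1) blocked at (0,0); ray(1,0) blocked at (2,3); ray(1,-1) blocked at (3,0)]
  BK@(2,0): attacks (2,1) (3,0) (1,0) (3,1) (1,1)
  BK@(3,0): attacks (3,1) (4,0) (2,0) (4,1) (2,1)
  BB@(4,0): attacks (3,1) (2,2) (1,3) (0,4)
B attacks (1,4): yes

Answer: yes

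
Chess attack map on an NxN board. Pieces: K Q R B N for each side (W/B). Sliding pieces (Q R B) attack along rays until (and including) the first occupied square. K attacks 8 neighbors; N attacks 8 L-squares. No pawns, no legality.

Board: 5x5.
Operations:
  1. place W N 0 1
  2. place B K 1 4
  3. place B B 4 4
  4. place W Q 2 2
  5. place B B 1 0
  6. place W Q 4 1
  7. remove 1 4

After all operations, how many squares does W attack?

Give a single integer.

Op 1: place WN@(0,1)
Op 2: place BK@(1,4)
Op 3: place BB@(4,4)
Op 4: place WQ@(2,2)
Op 5: place BB@(1,0)
Op 6: place WQ@(4,1)
Op 7: remove (1,4)
Per-piece attacks for W:
  WN@(0,1): attacks (1,3) (2,2) (2,0)
  WQ@(2,2): attacks (2,3) (2,4) (2,1) (2,0) (3,2) (4,2) (1,2) (0,2) (3,3) (4,4) (3,1) (4,0) (1,3) (0,4) (1,1) (0,0) [ray(1,1) blocked at (4,4)]
  WQ@(4,1): attacks (4,2) (4,3) (4,4) (4,0) (3,1) (2,1) (1,1) (0,1) (3,2) (2,3) (1,4) (3,0) [ray(0,1) blocked at (4,4); ray(-1,0) blocked at (0,1)]
Union (21 distinct): (0,0) (0,1) (0,2) (0,4) (1,1) (1,2) (1,3) (1,4) (2,0) (2,1) (2,2) (2,3) (2,4) (3,0) (3,1) (3,2) (3,3) (4,0) (4,2) (4,3) (4,4)

Answer: 21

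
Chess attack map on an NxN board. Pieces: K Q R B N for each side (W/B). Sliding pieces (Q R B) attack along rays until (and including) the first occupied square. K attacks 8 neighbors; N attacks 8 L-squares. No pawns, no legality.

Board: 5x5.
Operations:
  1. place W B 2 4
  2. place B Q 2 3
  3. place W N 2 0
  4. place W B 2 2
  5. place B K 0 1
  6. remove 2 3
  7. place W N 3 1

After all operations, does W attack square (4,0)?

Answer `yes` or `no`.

Answer: no

Derivation:
Op 1: place WB@(2,4)
Op 2: place BQ@(2,3)
Op 3: place WN@(2,0)
Op 4: place WB@(2,2)
Op 5: place BK@(0,1)
Op 6: remove (2,3)
Op 7: place WN@(3,1)
Per-piece attacks for W:
  WN@(2,0): attacks (3,2) (4,1) (1,2) (0,1)
  WB@(2,2): attacks (3,3) (4,4) (3,1) (1,3) (0,4) (1,1) (0,0) [ray(1,-1) blocked at (3,1)]
  WB@(2,4): attacks (3,3) (4,2) (1,3) (0,2)
  WN@(3,1): attacks (4,3) (2,3) (1,2) (1,0)
W attacks (4,0): no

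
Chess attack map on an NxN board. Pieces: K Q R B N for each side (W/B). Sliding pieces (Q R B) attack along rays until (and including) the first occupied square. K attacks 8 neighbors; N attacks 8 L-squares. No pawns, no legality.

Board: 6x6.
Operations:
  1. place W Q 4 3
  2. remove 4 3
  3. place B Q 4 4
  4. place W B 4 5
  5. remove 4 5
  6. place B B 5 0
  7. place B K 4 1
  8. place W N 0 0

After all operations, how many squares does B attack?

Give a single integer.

Op 1: place WQ@(4,3)
Op 2: remove (4,3)
Op 3: place BQ@(4,4)
Op 4: place WB@(4,5)
Op 5: remove (4,5)
Op 6: place BB@(5,0)
Op 7: place BK@(4,1)
Op 8: place WN@(0,0)
Per-piece attacks for B:
  BK@(4,1): attacks (4,2) (4,0) (5,1) (3,1) (5,2) (5,0) (3,2) (3,0)
  BQ@(4,4): attacks (4,5) (4,3) (4,2) (4,1) (5,4) (3,4) (2,4) (1,4) (0,4) (5,5) (5,3) (3,5) (3,3) (2,2) (1,1) (0,0) [ray(0,-1) blocked at (4,1); ray(-1,-1) blocked at (0,0)]
  BB@(5,0): attacks (4,1) [ray(-1,1) blocked at (4,1)]
Union (23 distinct): (0,0) (0,4) (1,1) (1,4) (2,2) (2,4) (3,0) (3,1) (3,2) (3,3) (3,4) (3,5) (4,0) (4,1) (4,2) (4,3) (4,5) (5,0) (5,1) (5,2) (5,3) (5,4) (5,5)

Answer: 23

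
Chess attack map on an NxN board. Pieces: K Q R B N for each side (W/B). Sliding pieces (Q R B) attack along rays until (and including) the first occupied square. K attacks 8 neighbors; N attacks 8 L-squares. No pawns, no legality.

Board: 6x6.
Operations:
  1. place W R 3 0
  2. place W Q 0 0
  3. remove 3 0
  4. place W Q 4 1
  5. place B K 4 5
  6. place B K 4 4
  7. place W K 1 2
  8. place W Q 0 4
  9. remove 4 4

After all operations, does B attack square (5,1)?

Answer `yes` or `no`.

Answer: no

Derivation:
Op 1: place WR@(3,0)
Op 2: place WQ@(0,0)
Op 3: remove (3,0)
Op 4: place WQ@(4,1)
Op 5: place BK@(4,5)
Op 6: place BK@(4,4)
Op 7: place WK@(1,2)
Op 8: place WQ@(0,4)
Op 9: remove (4,4)
Per-piece attacks for B:
  BK@(4,5): attacks (4,4) (5,5) (3,5) (5,4) (3,4)
B attacks (5,1): no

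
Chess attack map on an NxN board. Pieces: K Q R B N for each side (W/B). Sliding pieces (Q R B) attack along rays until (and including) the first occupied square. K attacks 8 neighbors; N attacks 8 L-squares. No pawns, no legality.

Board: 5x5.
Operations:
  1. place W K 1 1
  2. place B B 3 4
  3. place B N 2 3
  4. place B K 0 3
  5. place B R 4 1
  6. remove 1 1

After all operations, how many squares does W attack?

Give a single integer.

Answer: 0

Derivation:
Op 1: place WK@(1,1)
Op 2: place BB@(3,4)
Op 3: place BN@(2,3)
Op 4: place BK@(0,3)
Op 5: place BR@(4,1)
Op 6: remove (1,1)
Per-piece attacks for W:
Union (0 distinct): (none)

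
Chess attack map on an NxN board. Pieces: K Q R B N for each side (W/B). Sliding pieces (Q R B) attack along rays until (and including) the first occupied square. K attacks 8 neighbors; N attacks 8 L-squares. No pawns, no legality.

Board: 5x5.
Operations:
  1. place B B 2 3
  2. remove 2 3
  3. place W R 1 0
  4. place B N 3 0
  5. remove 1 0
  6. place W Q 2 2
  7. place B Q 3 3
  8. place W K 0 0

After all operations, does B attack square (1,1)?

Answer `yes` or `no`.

Op 1: place BB@(2,3)
Op 2: remove (2,3)
Op 3: place WR@(1,0)
Op 4: place BN@(3,0)
Op 5: remove (1,0)
Op 6: place WQ@(2,2)
Op 7: place BQ@(3,3)
Op 8: place WK@(0,0)
Per-piece attacks for B:
  BN@(3,0): attacks (4,2) (2,2) (1,1)
  BQ@(3,3): attacks (3,4) (3,2) (3,1) (3,0) (4,3) (2,3) (1,3) (0,3) (4,4) (4,2) (2,4) (2,2) [ray(0,-1) blocked at (3,0); ray(-1,-1) blocked at (2,2)]
B attacks (1,1): yes

Answer: yes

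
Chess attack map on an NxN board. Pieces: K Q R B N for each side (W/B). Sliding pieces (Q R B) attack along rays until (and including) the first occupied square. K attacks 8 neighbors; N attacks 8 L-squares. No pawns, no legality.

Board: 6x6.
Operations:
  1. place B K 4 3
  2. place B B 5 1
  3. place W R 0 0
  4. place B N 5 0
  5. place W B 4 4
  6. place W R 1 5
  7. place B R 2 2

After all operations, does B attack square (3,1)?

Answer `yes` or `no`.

Op 1: place BK@(4,3)
Op 2: place BB@(5,1)
Op 3: place WR@(0,0)
Op 4: place BN@(5,0)
Op 5: place WB@(4,4)
Op 6: place WR@(1,5)
Op 7: place BR@(2,2)
Per-piece attacks for B:
  BR@(2,2): attacks (2,3) (2,4) (2,5) (2,1) (2,0) (3,2) (4,2) (5,2) (1,2) (0,2)
  BK@(4,3): attacks (4,4) (4,2) (5,3) (3,3) (5,4) (5,2) (3,4) (3,2)
  BN@(5,0): attacks (4,2) (3,1)
  BB@(5,1): attacks (4,2) (3,3) (2,4) (1,5) (4,0) [ray(-1,1) blocked at (1,5)]
B attacks (3,1): yes

Answer: yes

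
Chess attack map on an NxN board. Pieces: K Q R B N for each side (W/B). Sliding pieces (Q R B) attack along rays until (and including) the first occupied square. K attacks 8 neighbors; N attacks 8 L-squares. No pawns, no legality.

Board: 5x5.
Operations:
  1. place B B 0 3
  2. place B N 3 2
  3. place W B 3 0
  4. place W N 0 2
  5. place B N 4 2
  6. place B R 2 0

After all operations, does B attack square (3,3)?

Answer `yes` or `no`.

Answer: no

Derivation:
Op 1: place BB@(0,3)
Op 2: place BN@(3,2)
Op 3: place WB@(3,0)
Op 4: place WN@(0,2)
Op 5: place BN@(4,2)
Op 6: place BR@(2,0)
Per-piece attacks for B:
  BB@(0,3): attacks (1,4) (1,2) (2,1) (3,0) [ray(1,-1) blocked at (3,0)]
  BR@(2,0): attacks (2,1) (2,2) (2,3) (2,4) (3,0) (1,0) (0,0) [ray(1,0) blocked at (3,0)]
  BN@(3,2): attacks (4,4) (2,4) (1,3) (4,0) (2,0) (1,1)
  BN@(4,2): attacks (3,4) (2,3) (3,0) (2,1)
B attacks (3,3): no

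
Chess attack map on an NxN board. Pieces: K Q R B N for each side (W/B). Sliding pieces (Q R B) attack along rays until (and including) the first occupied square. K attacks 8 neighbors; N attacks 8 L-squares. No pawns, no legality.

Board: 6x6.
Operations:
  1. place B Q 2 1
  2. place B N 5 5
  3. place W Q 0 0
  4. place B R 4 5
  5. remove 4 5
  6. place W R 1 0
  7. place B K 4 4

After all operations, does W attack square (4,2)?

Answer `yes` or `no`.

Op 1: place BQ@(2,1)
Op 2: place BN@(5,5)
Op 3: place WQ@(0,0)
Op 4: place BR@(4,5)
Op 5: remove (4,5)
Op 6: place WR@(1,0)
Op 7: place BK@(4,4)
Per-piece attacks for W:
  WQ@(0,0): attacks (0,1) (0,2) (0,3) (0,4) (0,5) (1,0) (1,1) (2,2) (3,3) (4,4) [ray(1,0) blocked at (1,0); ray(1,1) blocked at (4,4)]
  WR@(1,0): attacks (1,1) (1,2) (1,3) (1,4) (1,5) (2,0) (3,0) (4,0) (5,0) (0,0) [ray(-1,0) blocked at (0,0)]
W attacks (4,2): no

Answer: no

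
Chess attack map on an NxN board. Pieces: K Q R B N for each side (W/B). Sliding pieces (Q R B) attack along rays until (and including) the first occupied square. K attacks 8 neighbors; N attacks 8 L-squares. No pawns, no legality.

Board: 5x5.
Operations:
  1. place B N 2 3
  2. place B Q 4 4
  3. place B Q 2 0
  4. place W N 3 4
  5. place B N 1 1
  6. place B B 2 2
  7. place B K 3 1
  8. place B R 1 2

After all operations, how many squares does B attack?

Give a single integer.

Op 1: place BN@(2,3)
Op 2: place BQ@(4,4)
Op 3: place BQ@(2,0)
Op 4: place WN@(3,4)
Op 5: place BN@(1,1)
Op 6: place BB@(2,2)
Op 7: place BK@(3,1)
Op 8: place BR@(1,2)
Per-piece attacks for B:
  BN@(1,1): attacks (2,3) (3,2) (0,3) (3,0)
  BR@(1,2): attacks (1,3) (1,4) (1,1) (2,2) (0,2) [ray(0,-1) blocked at (1,1); ray(1,0) blocked at (2,2)]
  BQ@(2,0): attacks (2,1) (2,2) (3,0) (4,0) (1,0) (0,0) (3,1) (1,1) [ray(0,1) blocked at (2,2); ray(1,1) blocked at (3,1); ray(-1,1) blocked at (1,1)]
  BB@(2,2): attacks (3,3) (4,4) (3,1) (1,3) (0,4) (1,1) [ray(1,1) blocked at (4,4); ray(1,-1) blocked at (3,1); ray(-1,-1) blocked at (1,1)]
  BN@(2,3): attacks (4,4) (0,4) (3,1) (4,2) (1,1) (0,2)
  BK@(3,1): attacks (3,2) (3,0) (4,1) (2,1) (4,2) (4,0) (2,2) (2,0)
  BQ@(4,4): attacks (4,3) (4,2) (4,1) (4,0) (3,4) (3,3) (2,2) [ray(-1,0) blocked at (3,4); ray(-1,-1) blocked at (2,2)]
Union (22 distinct): (0,0) (0,2) (0,3) (0,4) (1,0) (1,1) (1,3) (1,4) (2,0) (2,1) (2,2) (2,3) (3,0) (3,1) (3,2) (3,3) (3,4) (4,0) (4,1) (4,2) (4,3) (4,4)

Answer: 22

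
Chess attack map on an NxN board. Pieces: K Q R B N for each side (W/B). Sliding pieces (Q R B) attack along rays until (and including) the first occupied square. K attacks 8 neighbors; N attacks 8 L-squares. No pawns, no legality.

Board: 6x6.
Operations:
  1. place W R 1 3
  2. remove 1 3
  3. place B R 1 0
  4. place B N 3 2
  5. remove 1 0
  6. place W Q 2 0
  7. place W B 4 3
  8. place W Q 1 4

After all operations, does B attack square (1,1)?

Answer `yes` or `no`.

Answer: yes

Derivation:
Op 1: place WR@(1,3)
Op 2: remove (1,3)
Op 3: place BR@(1,0)
Op 4: place BN@(3,2)
Op 5: remove (1,0)
Op 6: place WQ@(2,0)
Op 7: place WB@(4,3)
Op 8: place WQ@(1,4)
Per-piece attacks for B:
  BN@(3,2): attacks (4,4) (5,3) (2,4) (1,3) (4,0) (5,1) (2,0) (1,1)
B attacks (1,1): yes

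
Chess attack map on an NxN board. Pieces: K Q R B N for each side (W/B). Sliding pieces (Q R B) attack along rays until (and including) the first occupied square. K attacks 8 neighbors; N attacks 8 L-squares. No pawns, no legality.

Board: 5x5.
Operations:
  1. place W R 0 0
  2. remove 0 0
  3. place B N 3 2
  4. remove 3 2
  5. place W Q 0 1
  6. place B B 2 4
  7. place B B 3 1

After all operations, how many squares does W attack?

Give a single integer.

Answer: 11

Derivation:
Op 1: place WR@(0,0)
Op 2: remove (0,0)
Op 3: place BN@(3,2)
Op 4: remove (3,2)
Op 5: place WQ@(0,1)
Op 6: place BB@(2,4)
Op 7: place BB@(3,1)
Per-piece attacks for W:
  WQ@(0,1): attacks (0,2) (0,3) (0,4) (0,0) (1,1) (2,1) (3,1) (1,2) (2,3) (3,4) (1,0) [ray(1,0) blocked at (3,1)]
Union (11 distinct): (0,0) (0,2) (0,3) (0,4) (1,0) (1,1) (1,2) (2,1) (2,3) (3,1) (3,4)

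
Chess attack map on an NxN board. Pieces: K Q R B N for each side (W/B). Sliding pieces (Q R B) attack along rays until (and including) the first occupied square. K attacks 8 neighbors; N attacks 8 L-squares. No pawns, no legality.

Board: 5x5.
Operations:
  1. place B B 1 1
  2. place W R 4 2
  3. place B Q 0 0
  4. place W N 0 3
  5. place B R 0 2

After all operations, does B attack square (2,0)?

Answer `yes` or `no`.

Op 1: place BB@(1,1)
Op 2: place WR@(4,2)
Op 3: place BQ@(0,0)
Op 4: place WN@(0,3)
Op 5: place BR@(0,2)
Per-piece attacks for B:
  BQ@(0,0): attacks (0,1) (0,2) (1,0) (2,0) (3,0) (4,0) (1,1) [ray(0,1) blocked at (0,2); ray(1,1) blocked at (1,1)]
  BR@(0,2): attacks (0,3) (0,1) (0,0) (1,2) (2,2) (3,2) (4,2) [ray(0,1) blocked at (0,3); ray(0,-1) blocked at (0,0); ray(1,0) blocked at (4,2)]
  BB@(1,1): attacks (2,2) (3,3) (4,4) (2,0) (0,2) (0,0) [ray(-1,1) blocked at (0,2); ray(-1,-1) blocked at (0,0)]
B attacks (2,0): yes

Answer: yes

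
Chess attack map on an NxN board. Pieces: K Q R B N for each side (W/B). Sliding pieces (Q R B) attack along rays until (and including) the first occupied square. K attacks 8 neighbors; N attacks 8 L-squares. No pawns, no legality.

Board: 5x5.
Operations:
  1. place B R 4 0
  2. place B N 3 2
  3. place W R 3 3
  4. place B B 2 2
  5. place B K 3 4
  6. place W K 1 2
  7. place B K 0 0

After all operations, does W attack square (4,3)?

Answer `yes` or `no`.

Op 1: place BR@(4,0)
Op 2: place BN@(3,2)
Op 3: place WR@(3,3)
Op 4: place BB@(2,2)
Op 5: place BK@(3,4)
Op 6: place WK@(1,2)
Op 7: place BK@(0,0)
Per-piece attacks for W:
  WK@(1,2): attacks (1,3) (1,1) (2,2) (0,2) (2,3) (2,1) (0,3) (0,1)
  WR@(3,3): attacks (3,4) (3,2) (4,3) (2,3) (1,3) (0,3) [ray(0,1) blocked at (3,4); ray(0,-1) blocked at (3,2)]
W attacks (4,3): yes

Answer: yes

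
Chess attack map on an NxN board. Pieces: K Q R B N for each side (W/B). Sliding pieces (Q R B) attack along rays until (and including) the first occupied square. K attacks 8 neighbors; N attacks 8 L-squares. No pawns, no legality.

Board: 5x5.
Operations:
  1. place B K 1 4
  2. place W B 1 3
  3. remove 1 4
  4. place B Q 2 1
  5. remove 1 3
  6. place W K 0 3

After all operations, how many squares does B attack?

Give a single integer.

Answer: 14

Derivation:
Op 1: place BK@(1,4)
Op 2: place WB@(1,3)
Op 3: remove (1,4)
Op 4: place BQ@(2,1)
Op 5: remove (1,3)
Op 6: place WK@(0,3)
Per-piece attacks for B:
  BQ@(2,1): attacks (2,2) (2,3) (2,4) (2,0) (3,1) (4,1) (1,1) (0,1) (3,2) (4,3) (3,0) (1,2) (0,3) (1,0) [ray(-1,1) blocked at (0,3)]
Union (14 distinct): (0,1) (0,3) (1,0) (1,1) (1,2) (2,0) (2,2) (2,3) (2,4) (3,0) (3,1) (3,2) (4,1) (4,3)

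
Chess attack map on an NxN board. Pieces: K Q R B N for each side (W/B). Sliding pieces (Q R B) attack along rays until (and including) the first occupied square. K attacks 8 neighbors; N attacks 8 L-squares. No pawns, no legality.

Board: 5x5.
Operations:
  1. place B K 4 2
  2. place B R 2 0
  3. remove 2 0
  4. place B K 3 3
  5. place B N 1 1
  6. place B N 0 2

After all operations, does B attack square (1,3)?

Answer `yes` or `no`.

Op 1: place BK@(4,2)
Op 2: place BR@(2,0)
Op 3: remove (2,0)
Op 4: place BK@(3,3)
Op 5: place BN@(1,1)
Op 6: place BN@(0,2)
Per-piece attacks for B:
  BN@(0,2): attacks (1,4) (2,3) (1,0) (2,1)
  BN@(1,1): attacks (2,3) (3,2) (0,3) (3,0)
  BK@(3,3): attacks (3,4) (3,2) (4,3) (2,3) (4,4) (4,2) (2,4) (2,2)
  BK@(4,2): attacks (4,3) (4,1) (3,2) (3,3) (3,1)
B attacks (1,3): no

Answer: no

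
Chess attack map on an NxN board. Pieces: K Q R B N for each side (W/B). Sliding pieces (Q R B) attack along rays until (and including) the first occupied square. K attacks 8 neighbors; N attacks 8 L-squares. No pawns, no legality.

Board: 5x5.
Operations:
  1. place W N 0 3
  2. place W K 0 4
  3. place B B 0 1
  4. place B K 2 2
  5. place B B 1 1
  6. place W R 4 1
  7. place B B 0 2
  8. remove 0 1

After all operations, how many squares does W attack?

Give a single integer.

Answer: 12

Derivation:
Op 1: place WN@(0,3)
Op 2: place WK@(0,4)
Op 3: place BB@(0,1)
Op 4: place BK@(2,2)
Op 5: place BB@(1,1)
Op 6: place WR@(4,1)
Op 7: place BB@(0,2)
Op 8: remove (0,1)
Per-piece attacks for W:
  WN@(0,3): attacks (2,4) (1,1) (2,2)
  WK@(0,4): attacks (0,3) (1,4) (1,3)
  WR@(4,1): attacks (4,2) (4,3) (4,4) (4,0) (3,1) (2,1) (1,1) [ray(-1,0) blocked at (1,1)]
Union (12 distinct): (0,3) (1,1) (1,3) (1,4) (2,1) (2,2) (2,4) (3,1) (4,0) (4,2) (4,3) (4,4)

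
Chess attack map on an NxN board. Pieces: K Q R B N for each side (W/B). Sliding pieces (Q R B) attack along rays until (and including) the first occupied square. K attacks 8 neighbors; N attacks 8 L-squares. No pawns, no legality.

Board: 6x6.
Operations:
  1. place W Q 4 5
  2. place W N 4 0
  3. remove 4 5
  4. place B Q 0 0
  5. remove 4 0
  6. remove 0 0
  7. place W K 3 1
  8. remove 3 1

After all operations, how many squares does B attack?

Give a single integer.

Answer: 0

Derivation:
Op 1: place WQ@(4,5)
Op 2: place WN@(4,0)
Op 3: remove (4,5)
Op 4: place BQ@(0,0)
Op 5: remove (4,0)
Op 6: remove (0,0)
Op 7: place WK@(3,1)
Op 8: remove (3,1)
Per-piece attacks for B:
Union (0 distinct): (none)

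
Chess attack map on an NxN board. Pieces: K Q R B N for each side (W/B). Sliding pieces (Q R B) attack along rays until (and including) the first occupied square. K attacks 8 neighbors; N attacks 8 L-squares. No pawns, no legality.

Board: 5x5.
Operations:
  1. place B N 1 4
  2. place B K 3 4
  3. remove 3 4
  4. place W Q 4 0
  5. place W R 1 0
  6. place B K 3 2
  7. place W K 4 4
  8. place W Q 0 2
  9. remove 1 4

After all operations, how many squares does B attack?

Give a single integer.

Op 1: place BN@(1,4)
Op 2: place BK@(3,4)
Op 3: remove (3,4)
Op 4: place WQ@(4,0)
Op 5: place WR@(1,0)
Op 6: place BK@(3,2)
Op 7: place WK@(4,4)
Op 8: place WQ@(0,2)
Op 9: remove (1,4)
Per-piece attacks for B:
  BK@(3,2): attacks (3,3) (3,1) (4,2) (2,2) (4,3) (4,1) (2,3) (2,1)
Union (8 distinct): (2,1) (2,2) (2,3) (3,1) (3,3) (4,1) (4,2) (4,3)

Answer: 8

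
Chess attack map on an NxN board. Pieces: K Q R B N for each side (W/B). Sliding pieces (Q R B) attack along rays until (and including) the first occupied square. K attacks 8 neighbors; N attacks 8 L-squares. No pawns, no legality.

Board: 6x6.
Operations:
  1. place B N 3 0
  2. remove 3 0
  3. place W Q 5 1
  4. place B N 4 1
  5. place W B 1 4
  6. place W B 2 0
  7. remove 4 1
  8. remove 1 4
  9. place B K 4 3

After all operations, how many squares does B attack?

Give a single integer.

Op 1: place BN@(3,0)
Op 2: remove (3,0)
Op 3: place WQ@(5,1)
Op 4: place BN@(4,1)
Op 5: place WB@(1,4)
Op 6: place WB@(2,0)
Op 7: remove (4,1)
Op 8: remove (1,4)
Op 9: place BK@(4,3)
Per-piece attacks for B:
  BK@(4,3): attacks (4,4) (4,2) (5,3) (3,3) (5,4) (5,2) (3,4) (3,2)
Union (8 distinct): (3,2) (3,3) (3,4) (4,2) (4,4) (5,2) (5,3) (5,4)

Answer: 8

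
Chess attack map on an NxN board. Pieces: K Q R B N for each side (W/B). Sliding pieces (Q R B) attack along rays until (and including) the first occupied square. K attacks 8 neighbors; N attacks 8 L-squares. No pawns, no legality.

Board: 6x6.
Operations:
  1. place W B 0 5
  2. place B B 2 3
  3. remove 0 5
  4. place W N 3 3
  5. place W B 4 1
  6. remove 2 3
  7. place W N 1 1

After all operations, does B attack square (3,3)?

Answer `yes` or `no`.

Answer: no

Derivation:
Op 1: place WB@(0,5)
Op 2: place BB@(2,3)
Op 3: remove (0,5)
Op 4: place WN@(3,3)
Op 5: place WB@(4,1)
Op 6: remove (2,3)
Op 7: place WN@(1,1)
Per-piece attacks for B:
B attacks (3,3): no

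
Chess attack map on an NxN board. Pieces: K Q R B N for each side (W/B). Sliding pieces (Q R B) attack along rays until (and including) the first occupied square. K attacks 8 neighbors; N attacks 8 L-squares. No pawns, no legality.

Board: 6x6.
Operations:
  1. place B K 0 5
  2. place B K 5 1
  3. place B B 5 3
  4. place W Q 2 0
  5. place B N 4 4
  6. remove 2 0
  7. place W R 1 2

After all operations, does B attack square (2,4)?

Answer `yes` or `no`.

Op 1: place BK@(0,5)
Op 2: place BK@(5,1)
Op 3: place BB@(5,3)
Op 4: place WQ@(2,0)
Op 5: place BN@(4,4)
Op 6: remove (2,0)
Op 7: place WR@(1,2)
Per-piece attacks for B:
  BK@(0,5): attacks (0,4) (1,5) (1,4)
  BN@(4,4): attacks (2,5) (5,2) (3,2) (2,3)
  BK@(5,1): attacks (5,2) (5,0) (4,1) (4,2) (4,0)
  BB@(5,3): attacks (4,4) (4,2) (3,1) (2,0) [ray(-1,1) blocked at (4,4)]
B attacks (2,4): no

Answer: no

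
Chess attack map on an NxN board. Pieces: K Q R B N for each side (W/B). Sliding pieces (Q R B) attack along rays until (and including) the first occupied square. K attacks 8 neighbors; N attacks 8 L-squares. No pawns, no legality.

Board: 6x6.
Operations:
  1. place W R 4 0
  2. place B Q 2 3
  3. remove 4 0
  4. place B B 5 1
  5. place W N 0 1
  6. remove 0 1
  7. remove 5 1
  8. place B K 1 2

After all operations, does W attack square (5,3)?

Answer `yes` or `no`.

Answer: no

Derivation:
Op 1: place WR@(4,0)
Op 2: place BQ@(2,3)
Op 3: remove (4,0)
Op 4: place BB@(5,1)
Op 5: place WN@(0,1)
Op 6: remove (0,1)
Op 7: remove (5,1)
Op 8: place BK@(1,2)
Per-piece attacks for W:
W attacks (5,3): no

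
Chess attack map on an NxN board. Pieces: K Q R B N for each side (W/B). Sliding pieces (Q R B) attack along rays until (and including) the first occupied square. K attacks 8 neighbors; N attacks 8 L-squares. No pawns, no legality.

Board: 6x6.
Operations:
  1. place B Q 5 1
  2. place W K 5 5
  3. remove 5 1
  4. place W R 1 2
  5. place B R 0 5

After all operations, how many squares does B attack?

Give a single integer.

Answer: 10

Derivation:
Op 1: place BQ@(5,1)
Op 2: place WK@(5,5)
Op 3: remove (5,1)
Op 4: place WR@(1,2)
Op 5: place BR@(0,5)
Per-piece attacks for B:
  BR@(0,5): attacks (0,4) (0,3) (0,2) (0,1) (0,0) (1,5) (2,5) (3,5) (4,5) (5,5) [ray(1,0) blocked at (5,5)]
Union (10 distinct): (0,0) (0,1) (0,2) (0,3) (0,4) (1,5) (2,5) (3,5) (4,5) (5,5)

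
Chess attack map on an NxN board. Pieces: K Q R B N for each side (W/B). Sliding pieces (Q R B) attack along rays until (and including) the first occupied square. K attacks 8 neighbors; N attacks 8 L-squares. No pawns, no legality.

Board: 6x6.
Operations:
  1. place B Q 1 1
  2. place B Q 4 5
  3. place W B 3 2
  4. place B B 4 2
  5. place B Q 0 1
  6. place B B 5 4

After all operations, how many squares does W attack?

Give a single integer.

Answer: 9

Derivation:
Op 1: place BQ@(1,1)
Op 2: place BQ@(4,5)
Op 3: place WB@(3,2)
Op 4: place BB@(4,2)
Op 5: place BQ@(0,1)
Op 6: place BB@(5,4)
Per-piece attacks for W:
  WB@(3,2): attacks (4,3) (5,4) (4,1) (5,0) (2,3) (1,4) (0,5) (2,1) (1,0) [ray(1,1) blocked at (5,4)]
Union (9 distinct): (0,5) (1,0) (1,4) (2,1) (2,3) (4,1) (4,3) (5,0) (5,4)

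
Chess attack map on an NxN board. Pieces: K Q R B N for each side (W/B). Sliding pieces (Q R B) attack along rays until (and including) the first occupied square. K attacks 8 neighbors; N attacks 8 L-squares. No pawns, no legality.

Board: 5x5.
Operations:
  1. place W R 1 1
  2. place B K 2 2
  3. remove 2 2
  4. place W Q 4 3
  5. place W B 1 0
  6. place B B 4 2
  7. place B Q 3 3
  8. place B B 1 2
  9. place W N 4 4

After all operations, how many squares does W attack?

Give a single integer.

Answer: 13

Derivation:
Op 1: place WR@(1,1)
Op 2: place BK@(2,2)
Op 3: remove (2,2)
Op 4: place WQ@(4,3)
Op 5: place WB@(1,0)
Op 6: place BB@(4,2)
Op 7: place BQ@(3,3)
Op 8: place BB@(1,2)
Op 9: place WN@(4,4)
Per-piece attacks for W:
  WB@(1,0): attacks (2,1) (3,2) (4,3) (0,1) [ray(1,1) blocked at (4,3)]
  WR@(1,1): attacks (1,2) (1,0) (2,1) (3,1) (4,1) (0,1) [ray(0,1) blocked at (1,2); ray(0,-1) blocked at (1,0)]
  WQ@(4,3): attacks (4,4) (4,2) (3,3) (3,4) (3,2) (2,1) (1,0) [ray(0,1) blocked at (4,4); ray(0,-1) blocked at (4,2); ray(-1,0) blocked at (3,3); ray(-1,-1) blocked at (1,0)]
  WN@(4,4): attacks (3,2) (2,3)
Union (13 distinct): (0,1) (1,0) (1,2) (2,1) (2,3) (3,1) (3,2) (3,3) (3,4) (4,1) (4,2) (4,3) (4,4)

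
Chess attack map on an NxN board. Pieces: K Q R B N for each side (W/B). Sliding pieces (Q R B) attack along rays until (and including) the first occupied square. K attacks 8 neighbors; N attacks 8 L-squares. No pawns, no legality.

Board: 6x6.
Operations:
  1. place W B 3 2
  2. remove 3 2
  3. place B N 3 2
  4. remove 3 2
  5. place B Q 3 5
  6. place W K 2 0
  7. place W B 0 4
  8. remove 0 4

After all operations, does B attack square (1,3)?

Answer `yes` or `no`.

Op 1: place WB@(3,2)
Op 2: remove (3,2)
Op 3: place BN@(3,2)
Op 4: remove (3,2)
Op 5: place BQ@(3,5)
Op 6: place WK@(2,0)
Op 7: place WB@(0,4)
Op 8: remove (0,4)
Per-piece attacks for B:
  BQ@(3,5): attacks (3,4) (3,3) (3,2) (3,1) (3,0) (4,5) (5,5) (2,5) (1,5) (0,5) (4,4) (5,3) (2,4) (1,3) (0,2)
B attacks (1,3): yes

Answer: yes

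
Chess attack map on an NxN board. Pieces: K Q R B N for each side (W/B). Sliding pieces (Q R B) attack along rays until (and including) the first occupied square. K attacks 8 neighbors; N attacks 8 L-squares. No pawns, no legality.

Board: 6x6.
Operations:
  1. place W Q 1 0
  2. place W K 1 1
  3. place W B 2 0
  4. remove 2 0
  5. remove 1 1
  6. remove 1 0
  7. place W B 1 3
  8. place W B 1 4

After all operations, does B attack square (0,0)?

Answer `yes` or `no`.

Answer: no

Derivation:
Op 1: place WQ@(1,0)
Op 2: place WK@(1,1)
Op 3: place WB@(2,0)
Op 4: remove (2,0)
Op 5: remove (1,1)
Op 6: remove (1,0)
Op 7: place WB@(1,3)
Op 8: place WB@(1,4)
Per-piece attacks for B:
B attacks (0,0): no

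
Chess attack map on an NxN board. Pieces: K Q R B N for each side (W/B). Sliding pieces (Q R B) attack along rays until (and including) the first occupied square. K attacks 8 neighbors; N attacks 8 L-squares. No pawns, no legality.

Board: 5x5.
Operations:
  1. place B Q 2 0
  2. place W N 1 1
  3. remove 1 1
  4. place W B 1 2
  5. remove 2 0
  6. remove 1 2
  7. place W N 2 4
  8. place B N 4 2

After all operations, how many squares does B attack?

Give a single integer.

Op 1: place BQ@(2,0)
Op 2: place WN@(1,1)
Op 3: remove (1,1)
Op 4: place WB@(1,2)
Op 5: remove (2,0)
Op 6: remove (1,2)
Op 7: place WN@(2,4)
Op 8: place BN@(4,2)
Per-piece attacks for B:
  BN@(4,2): attacks (3,4) (2,3) (3,0) (2,1)
Union (4 distinct): (2,1) (2,3) (3,0) (3,4)

Answer: 4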